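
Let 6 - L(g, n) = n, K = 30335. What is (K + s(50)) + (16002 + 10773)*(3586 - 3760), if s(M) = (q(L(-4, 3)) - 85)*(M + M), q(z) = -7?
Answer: -4637715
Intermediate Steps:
L(g, n) = 6 - n
s(M) = -184*M (s(M) = (-7 - 85)*(M + M) = -184*M)
(K + s(50)) + (16002 + 10773)*(3586 - 3760) = (30335 - 184*50) + (16002 + 10773)*(3586 - 3760) = (30335 - 9200) + 26775*(-174) = 21135 - 4658850 = -4637715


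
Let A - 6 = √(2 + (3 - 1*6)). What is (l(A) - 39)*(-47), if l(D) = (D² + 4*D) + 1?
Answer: -987 - 752*I ≈ -987.0 - 752.0*I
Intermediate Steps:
A = 6 + I (A = 6 + √(2 + (3 - 1*6)) = 6 + √(2 + (3 - 6)) = 6 + √(2 - 3) = 6 + √(-1) = 6 + I ≈ 6.0 + 1.0*I)
l(D) = 1 + D² + 4*D
(l(A) - 39)*(-47) = ((1 + (6 + I)² + 4*(6 + I)) - 39)*(-47) = ((1 + (6 + I)² + (24 + 4*I)) - 39)*(-47) = ((25 + (6 + I)² + 4*I) - 39)*(-47) = (-14 + (6 + I)² + 4*I)*(-47) = 658 - 188*I - 47*(6 + I)²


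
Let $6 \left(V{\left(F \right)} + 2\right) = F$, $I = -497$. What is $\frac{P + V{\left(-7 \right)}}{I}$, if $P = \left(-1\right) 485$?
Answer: $\frac{2929}{2982} \approx 0.98223$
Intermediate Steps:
$P = -485$
$V{\left(F \right)} = -2 + \frac{F}{6}$
$\frac{P + V{\left(-7 \right)}}{I} = \frac{-485 + \left(-2 + \frac{1}{6} \left(-7\right)\right)}{-497} = \left(-485 - \frac{19}{6}\right) \left(- \frac{1}{497}\right) = \left(- \frac{2929}{6}\right) \left(- \frac{1}{497}\right) = \frac{2929}{2982}$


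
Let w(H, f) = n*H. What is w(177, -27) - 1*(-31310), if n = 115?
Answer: 51665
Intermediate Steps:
w(H, f) = 115*H
w(177, -27) - 1*(-31310) = 115*177 - 1*(-31310) = 20355 + 31310 = 51665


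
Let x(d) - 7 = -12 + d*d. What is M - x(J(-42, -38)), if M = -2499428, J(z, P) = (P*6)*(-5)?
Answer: -3799023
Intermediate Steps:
J(z, P) = -30*P (J(z, P) = (6*P)*(-5) = -30*P)
x(d) = -5 + d² (x(d) = 7 + (-12 + d*d) = 7 + (-12 + d²) = -5 + d²)
M - x(J(-42, -38)) = -2499428 - (-5 + (-30*(-38))²) = -2499428 - (-5 + 1140²) = -2499428 - (-5 + 1299600) = -2499428 - 1*1299595 = -2499428 - 1299595 = -3799023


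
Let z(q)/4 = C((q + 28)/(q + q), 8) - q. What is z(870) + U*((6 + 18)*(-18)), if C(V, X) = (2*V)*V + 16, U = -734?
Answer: 59354987402/189225 ≈ 3.1367e+5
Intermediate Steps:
C(V, X) = 16 + 2*V**2 (C(V, X) = 2*V**2 + 16 = 16 + 2*V**2)
z(q) = 64 - 4*q + 2*(28 + q)**2/q**2 (z(q) = 4*((16 + 2*((q + 28)/(q + q))**2) - q) = 4*((16 + 2*((28 + q)/((2*q)))**2) - q) = 4*((16 + 2*((28 + q)*(1/(2*q)))**2) - q) = 4*((16 + 2*((28 + q)/(2*q))**2) - q) = 4*((16 + 2*((28 + q)**2/(4*q**2))) - q) = 4*((16 + (28 + q)**2/(2*q**2)) - q) = 4*(16 - q + (28 + q)**2/(2*q**2)) = 64 - 4*q + 2*(28 + q)**2/q**2)
z(870) + U*((6 + 18)*(-18)) = (66 - 4*870 + 112/870 + 1568/870**2) - 734*(6 + 18)*(-18) = (66 - 3480 + 112*(1/870) + 1568*(1/756900)) - 17616*(-18) = (66 - 3480 + 56/435 + 392/189225) - 734*(-432) = -645989398/189225 + 317088 = 59354987402/189225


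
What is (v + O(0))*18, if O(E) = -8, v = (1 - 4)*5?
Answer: -414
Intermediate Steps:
v = -15 (v = -3*5 = -15)
(v + O(0))*18 = (-15 - 8)*18 = -23*18 = -414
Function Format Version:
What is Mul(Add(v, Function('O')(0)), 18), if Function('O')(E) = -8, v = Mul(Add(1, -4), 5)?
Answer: -414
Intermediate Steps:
v = -15 (v = Mul(-3, 5) = -15)
Mul(Add(v, Function('O')(0)), 18) = Mul(Add(-15, -8), 18) = Mul(-23, 18) = -414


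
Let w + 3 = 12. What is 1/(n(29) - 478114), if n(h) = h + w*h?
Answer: -1/477824 ≈ -2.0928e-6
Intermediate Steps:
w = 9 (w = -3 + 12 = 9)
n(h) = 10*h (n(h) = h + 9*h = 10*h)
1/(n(29) - 478114) = 1/(10*29 - 478114) = 1/(290 - 478114) = 1/(-477824) = -1/477824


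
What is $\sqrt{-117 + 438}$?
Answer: $\sqrt{321} \approx 17.916$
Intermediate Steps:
$\sqrt{-117 + 438} = \sqrt{321}$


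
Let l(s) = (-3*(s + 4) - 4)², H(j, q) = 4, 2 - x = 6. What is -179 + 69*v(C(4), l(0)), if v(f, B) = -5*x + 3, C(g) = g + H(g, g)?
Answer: 1408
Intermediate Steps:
x = -4 (x = 2 - 1*6 = 2 - 6 = -4)
l(s) = (-16 - 3*s)² (l(s) = (-3*(4 + s) - 4)² = ((-12 - 3*s) - 4)² = (-16 - 3*s)²)
C(g) = 4 + g (C(g) = g + 4 = 4 + g)
v(f, B) = 23 (v(f, B) = -5*(-4) + 3 = 20 + 3 = 23)
-179 + 69*v(C(4), l(0)) = -179 + 69*23 = -179 + 1587 = 1408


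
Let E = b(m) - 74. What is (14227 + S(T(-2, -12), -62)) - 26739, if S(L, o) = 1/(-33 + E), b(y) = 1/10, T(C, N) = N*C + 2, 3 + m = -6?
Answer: -13375338/1069 ≈ -12512.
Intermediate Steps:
m = -9 (m = -3 - 6 = -9)
T(C, N) = 2 + C*N (T(C, N) = C*N + 2 = 2 + C*N)
b(y) = ⅒
E = -739/10 (E = ⅒ - 74 = -739/10 ≈ -73.900)
S(L, o) = -10/1069 (S(L, o) = 1/(-33 - 739/10) = 1/(-1069/10) = -10/1069)
(14227 + S(T(-2, -12), -62)) - 26739 = (14227 - 10/1069) - 26739 = 15208653/1069 - 26739 = -13375338/1069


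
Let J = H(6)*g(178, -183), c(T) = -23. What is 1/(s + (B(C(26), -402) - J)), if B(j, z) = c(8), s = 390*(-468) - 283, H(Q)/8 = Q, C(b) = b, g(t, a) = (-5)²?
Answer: -1/184026 ≈ -5.4340e-6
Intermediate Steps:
g(t, a) = 25
H(Q) = 8*Q
s = -182803 (s = -182520 - 283 = -182803)
B(j, z) = -23
J = 1200 (J = (8*6)*25 = 48*25 = 1200)
1/(s + (B(C(26), -402) - J)) = 1/(-182803 + (-23 - 1*1200)) = 1/(-182803 + (-23 - 1200)) = 1/(-182803 - 1223) = 1/(-184026) = -1/184026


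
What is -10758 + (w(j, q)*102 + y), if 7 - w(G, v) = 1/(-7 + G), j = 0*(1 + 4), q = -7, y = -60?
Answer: -70626/7 ≈ -10089.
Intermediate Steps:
j = 0 (j = 0*5 = 0)
w(G, v) = 7 - 1/(-7 + G)
-10758 + (w(j, q)*102 + y) = -10758 + (((-50 + 7*0)/(-7 + 0))*102 - 60) = -10758 + (((-50 + 0)/(-7))*102 - 60) = -10758 + (-⅐*(-50)*102 - 60) = -10758 + ((50/7)*102 - 60) = -10758 + (5100/7 - 60) = -10758 + 4680/7 = -70626/7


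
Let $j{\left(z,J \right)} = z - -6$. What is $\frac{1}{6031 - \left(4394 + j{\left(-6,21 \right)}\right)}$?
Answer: $\frac{1}{1637} \approx 0.00061087$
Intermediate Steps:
$j{\left(z,J \right)} = 6 + z$ ($j{\left(z,J \right)} = z + 6 = 6 + z$)
$\frac{1}{6031 - \left(4394 + j{\left(-6,21 \right)}\right)} = \frac{1}{6031 - 4394} = \frac{1}{1637}$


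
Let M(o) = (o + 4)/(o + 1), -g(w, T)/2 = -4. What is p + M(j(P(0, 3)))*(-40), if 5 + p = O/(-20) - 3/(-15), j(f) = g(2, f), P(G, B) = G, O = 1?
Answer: -3491/60 ≈ -58.183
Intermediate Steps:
g(w, T) = 8 (g(w, T) = -2*(-4) = 8)
j(f) = 8
p = -97/20 (p = -5 + (1/(-20) - 3/(-15)) = -5 + (1*(-1/20) - 3*(-1/15)) = -5 + (-1/20 + ⅕) = -5 + 3/20 = -97/20 ≈ -4.8500)
M(o) = (4 + o)/(1 + o)
p + M(j(P(0, 3)))*(-40) = -97/20 + ((4 + 8)/(1 + 8))*(-40) = -97/20 + (12/9)*(-40) = -97/20 + ((⅑)*12)*(-40) = -97/20 + (4/3)*(-40) = -97/20 - 160/3 = -3491/60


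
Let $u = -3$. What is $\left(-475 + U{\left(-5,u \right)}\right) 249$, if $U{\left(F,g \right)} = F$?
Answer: $-119520$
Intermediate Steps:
$\left(-475 + U{\left(-5,u \right)}\right) 249 = \left(-475 - 5\right) 249 = \left(-480\right) 249 = -119520$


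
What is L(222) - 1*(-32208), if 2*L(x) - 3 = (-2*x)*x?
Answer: -34149/2 ≈ -17075.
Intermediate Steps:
L(x) = 3/2 - x² (L(x) = 3/2 + ((-2*x)*x)/2 = 3/2 + (-2*x²)/2 = 3/2 - x²)
L(222) - 1*(-32208) = (3/2 - 1*222²) - 1*(-32208) = (3/2 - 1*49284) + 32208 = (3/2 - 49284) + 32208 = -98565/2 + 32208 = -34149/2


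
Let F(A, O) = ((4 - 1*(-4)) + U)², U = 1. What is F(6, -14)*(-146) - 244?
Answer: -12070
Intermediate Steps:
F(A, O) = 81 (F(A, O) = ((4 - 1*(-4)) + 1)² = ((4 + 4) + 1)² = (8 + 1)² = 9² = 81)
F(6, -14)*(-146) - 244 = 81*(-146) - 244 = -11826 - 244 = -12070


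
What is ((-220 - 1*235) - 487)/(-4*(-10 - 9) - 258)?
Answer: 471/91 ≈ 5.1758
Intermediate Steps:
((-220 - 1*235) - 487)/(-4*(-10 - 9) - 258) = ((-220 - 235) - 487)/(-4*(-19) - 258) = (-455 - 487)/(76 - 258) = -942/(-182) = -942*(-1/182) = 471/91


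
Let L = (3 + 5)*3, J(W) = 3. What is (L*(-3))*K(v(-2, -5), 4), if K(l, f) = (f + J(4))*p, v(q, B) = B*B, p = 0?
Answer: 0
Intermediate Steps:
v(q, B) = B²
L = 24 (L = 8*3 = 24)
K(l, f) = 0 (K(l, f) = (f + 3)*0 = (3 + f)*0 = 0)
(L*(-3))*K(v(-2, -5), 4) = (24*(-3))*0 = -72*0 = 0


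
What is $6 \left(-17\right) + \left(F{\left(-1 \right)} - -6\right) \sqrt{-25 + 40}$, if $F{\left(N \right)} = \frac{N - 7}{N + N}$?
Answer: $-102 + 10 \sqrt{15} \approx -63.27$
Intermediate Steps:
$F{\left(N \right)} = \frac{-7 + N}{2 N}$
$6 \left(-17\right) + \left(F{\left(-1 \right)} - -6\right) \sqrt{-25 + 40} = 6 \left(-17\right) + \left(\frac{-7 - 1}{2 \left(-1\right)} - -6\right) \sqrt{-25 + 40} = -102 + \left(\frac{1}{2} \left(-1\right) \left(-8\right) + 6\right) \sqrt{15} = -102 + \left(4 + 6\right) \sqrt{15} = -102 + 10 \sqrt{15}$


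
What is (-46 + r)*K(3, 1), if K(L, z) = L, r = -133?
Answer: -537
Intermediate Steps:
(-46 + r)*K(3, 1) = (-46 - 133)*3 = -179*3 = -537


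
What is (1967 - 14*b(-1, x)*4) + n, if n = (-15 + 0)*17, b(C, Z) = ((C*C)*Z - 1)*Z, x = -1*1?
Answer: 1600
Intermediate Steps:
x = -1
b(C, Z) = Z*(-1 + Z*C²) (b(C, Z) = (C²*Z - 1)*Z = (Z*C² - 1)*Z = (-1 + Z*C²)*Z = Z*(-1 + Z*C²))
n = -255 (n = -15*17 = -255)
(1967 - 14*b(-1, x)*4) + n = (1967 - (-14)*(-1 - 1*(-1)²)*4) - 255 = (1967 - (-14)*(-1 - 1*1)*4) - 255 = (1967 - (-14)*(-1 - 1)*4) - 255 = (1967 - (-14)*(-2)*4) - 255 = (1967 - 14*2*4) - 255 = (1967 - 28*4) - 255 = (1967 - 112) - 255 = 1855 - 255 = 1600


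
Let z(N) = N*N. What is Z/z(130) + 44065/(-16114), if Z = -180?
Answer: -5339993/1945190 ≈ -2.7452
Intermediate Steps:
z(N) = N²
Z/z(130) + 44065/(-16114) = -180/(130²) + 44065/(-16114) = -180/16900 + 44065*(-1/16114) = -180*1/16900 - 6295/2302 = -9/845 - 6295/2302 = -5339993/1945190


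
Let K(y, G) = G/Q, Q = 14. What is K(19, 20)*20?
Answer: 200/7 ≈ 28.571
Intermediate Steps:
K(y, G) = G/14
K(19, 20)*20 = ((1/14)*20)*20 = (10/7)*20 = 200/7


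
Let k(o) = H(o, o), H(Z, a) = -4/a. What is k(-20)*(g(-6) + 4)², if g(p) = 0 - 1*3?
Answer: ⅕ ≈ 0.20000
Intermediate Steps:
g(p) = -3 (g(p) = 0 - 3 = -3)
k(o) = -4/o
k(-20)*(g(-6) + 4)² = (-4/(-20))*(-3 + 4)² = -4*(-1/20)*1² = (⅕)*1 = ⅕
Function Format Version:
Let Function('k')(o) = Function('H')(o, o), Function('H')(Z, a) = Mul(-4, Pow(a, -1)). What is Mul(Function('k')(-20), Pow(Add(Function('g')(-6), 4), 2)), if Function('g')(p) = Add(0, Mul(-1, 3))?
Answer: Rational(1, 5) ≈ 0.20000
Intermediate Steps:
Function('g')(p) = -3 (Function('g')(p) = Add(0, -3) = -3)
Function('k')(o) = Mul(-4, Pow(o, -1))
Mul(Function('k')(-20), Pow(Add(Function('g')(-6), 4), 2)) = Mul(Mul(-4, Pow(-20, -1)), Pow(Add(-3, 4), 2)) = Mul(Mul(-4, Rational(-1, 20)), Pow(1, 2)) = Mul(Rational(1, 5), 1) = Rational(1, 5)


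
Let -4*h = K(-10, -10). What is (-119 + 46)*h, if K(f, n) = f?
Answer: -365/2 ≈ -182.50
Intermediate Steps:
h = 5/2 (h = -1/4*(-10) = 5/2 ≈ 2.5000)
(-119 + 46)*h = (-119 + 46)*(5/2) = -73*5/2 = -365/2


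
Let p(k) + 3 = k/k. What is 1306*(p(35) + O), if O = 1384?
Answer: 1804892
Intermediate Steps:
p(k) = -2 (p(k) = -3 + k/k = -3 + 1 = -2)
1306*(p(35) + O) = 1306*(-2 + 1384) = 1306*1382 = 1804892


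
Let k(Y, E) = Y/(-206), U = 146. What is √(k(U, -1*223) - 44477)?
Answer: 2*I*√117966003/103 ≈ 210.9*I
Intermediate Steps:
k(Y, E) = -Y/206 (k(Y, E) = Y*(-1/206) = -Y/206)
√(k(U, -1*223) - 44477) = √(-1/206*146 - 44477) = √(-73/103 - 44477) = √(-4581204/103) = 2*I*√117966003/103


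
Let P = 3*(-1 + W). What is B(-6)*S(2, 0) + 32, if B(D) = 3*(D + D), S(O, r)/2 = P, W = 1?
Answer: 32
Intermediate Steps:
P = 0 (P = 3*(-1 + 1) = 3*0 = 0)
S(O, r) = 0 (S(O, r) = 2*0 = 0)
B(D) = 6*D (B(D) = 3*(2*D) = 6*D)
B(-6)*S(2, 0) + 32 = (6*(-6))*0 + 32 = -36*0 + 32 = 0 + 32 = 32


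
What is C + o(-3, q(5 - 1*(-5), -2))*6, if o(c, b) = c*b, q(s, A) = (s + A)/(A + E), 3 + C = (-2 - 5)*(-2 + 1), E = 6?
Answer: -32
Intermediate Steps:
C = 4 (C = -3 + (-2 - 5)*(-2 + 1) = -3 - 7*(-1) = -3 + 7 = 4)
q(s, A) = (A + s)/(6 + A) (q(s, A) = (s + A)/(A + 6) = (A + s)/(6 + A))
o(c, b) = b*c
C + o(-3, q(5 - 1*(-5), -2))*6 = 4 + (((-2 + (5 - 1*(-5)))/(6 - 2))*(-3))*6 = 4 + (((-2 + (5 + 5))/4)*(-3))*6 = 4 + (((-2 + 10)/4)*(-3))*6 = 4 + (((¼)*8)*(-3))*6 = 4 + (2*(-3))*6 = 4 - 6*6 = 4 - 36 = -32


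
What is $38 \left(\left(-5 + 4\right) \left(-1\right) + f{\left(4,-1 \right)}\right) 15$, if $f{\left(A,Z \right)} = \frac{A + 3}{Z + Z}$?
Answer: $-1425$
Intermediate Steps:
$f{\left(A,Z \right)} = \frac{3 + A}{2 Z}$
$38 \left(\left(-5 + 4\right) \left(-1\right) + f{\left(4,-1 \right)}\right) 15 = 38 \left(\left(-5 + 4\right) \left(-1\right) + \frac{3 + 4}{2 \left(-1\right)}\right) 15 = 38 \left(\left(-1\right) \left(-1\right) + \frac{1}{2} \left(-1\right) 7\right) 15 = 38 \left(1 - \frac{7}{2}\right) 15 = 38 \left(- \frac{5}{2}\right) 15 = \left(-95\right) 15 = -1425$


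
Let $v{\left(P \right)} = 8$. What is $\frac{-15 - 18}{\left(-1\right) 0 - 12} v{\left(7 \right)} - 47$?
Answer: $-25$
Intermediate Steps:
$\frac{-15 - 18}{\left(-1\right) 0 - 12} v{\left(7 \right)} - 47 = \frac{-15 - 18}{\left(-1\right) 0 - 12} \cdot 8 - 47 = - \frac{33}{0 - 12} \cdot 8 - 47 = - \frac{33}{-12} \cdot 8 - 47 = \left(-33\right) \left(- \frac{1}{12}\right) 8 - 47 = \frac{11}{4} \cdot 8 - 47 = 22 - 47 = -25$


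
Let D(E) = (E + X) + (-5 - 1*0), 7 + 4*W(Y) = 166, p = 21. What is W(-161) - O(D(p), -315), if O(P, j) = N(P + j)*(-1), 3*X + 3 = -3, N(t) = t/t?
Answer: 163/4 ≈ 40.750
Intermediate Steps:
W(Y) = 159/4 (W(Y) = -7/4 + (1/4)*166 = -7/4 + 83/2 = 159/4)
N(t) = 1
X = -2 (X = -1 + (1/3)*(-3) = -1 - 1 = -2)
D(E) = -7 + E (D(E) = (E - 2) + (-5 - 1*0) = (-2 + E) + (-5 + 0) = (-2 + E) - 5 = -7 + E)
O(P, j) = -1 (O(P, j) = 1*(-1) = -1)
W(-161) - O(D(p), -315) = 159/4 - 1*(-1) = 159/4 + 1 = 163/4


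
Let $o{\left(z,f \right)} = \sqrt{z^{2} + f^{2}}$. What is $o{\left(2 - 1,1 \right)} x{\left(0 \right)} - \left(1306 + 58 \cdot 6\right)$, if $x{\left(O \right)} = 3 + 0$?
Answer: $-1654 + 3 \sqrt{2} \approx -1649.8$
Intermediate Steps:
$x{\left(O \right)} = 3$
$o{\left(z,f \right)} = \sqrt{f^{2} + z^{2}}$
$o{\left(2 - 1,1 \right)} x{\left(0 \right)} - \left(1306 + 58 \cdot 6\right) = \sqrt{1^{2} + \left(2 - 1\right)^{2}} \cdot 3 - \left(1306 + 58 \cdot 6\right) = \sqrt{1 + \left(2 - 1\right)^{2}} \cdot 3 - 1654 = \sqrt{1 + 1^{2}} \cdot 3 - 1654 = \sqrt{1 + 1} \cdot 3 - 1654 = \sqrt{2} \cdot 3 - 1654 = 3 \sqrt{2} - 1654 = -1654 + 3 \sqrt{2}$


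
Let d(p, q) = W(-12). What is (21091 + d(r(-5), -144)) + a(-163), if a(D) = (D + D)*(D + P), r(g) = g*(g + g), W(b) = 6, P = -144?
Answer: 121179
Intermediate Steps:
r(g) = 2*g² (r(g) = g*(2*g) = 2*g²)
a(D) = 2*D*(-144 + D) (a(D) = (D + D)*(D - 144) = (2*D)*(-144 + D) = 2*D*(-144 + D))
d(p, q) = 6
(21091 + d(r(-5), -144)) + a(-163) = (21091 + 6) + 2*(-163)*(-144 - 163) = 21097 + 2*(-163)*(-307) = 21097 + 100082 = 121179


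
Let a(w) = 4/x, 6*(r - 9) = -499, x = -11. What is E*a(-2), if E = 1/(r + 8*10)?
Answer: -24/385 ≈ -0.062338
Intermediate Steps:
r = -445/6 (r = 9 + (⅙)*(-499) = 9 - 499/6 = -445/6 ≈ -74.167)
a(w) = -4/11 (a(w) = 4/(-11) = 4*(-1/11) = -4/11)
E = 6/35 (E = 1/(-445/6 + 8*10) = 1/(-445/6 + 80) = 1/(35/6) = 6/35 ≈ 0.17143)
E*a(-2) = (6/35)*(-4/11) = -24/385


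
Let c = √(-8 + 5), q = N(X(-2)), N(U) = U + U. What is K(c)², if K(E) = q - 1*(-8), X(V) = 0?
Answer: 64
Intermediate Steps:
N(U) = 2*U
q = 0 (q = 2*0 = 0)
c = I*√3 (c = √(-3) = I*√3 ≈ 1.732*I)
K(E) = 8 (K(E) = 0 - 1*(-8) = 0 + 8 = 8)
K(c)² = 8² = 64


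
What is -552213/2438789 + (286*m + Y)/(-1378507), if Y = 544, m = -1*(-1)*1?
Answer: -763253680861/3361887708023 ≈ -0.22703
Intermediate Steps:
m = 1 (m = 1*1 = 1)
-552213/2438789 + (286*m + Y)/(-1378507) = -552213/2438789 + (286*1 + 544)/(-1378507) = -552213*1/2438789 + (286 + 544)*(-1/1378507) = -552213/2438789 + 830*(-1/1378507) = -552213/2438789 - 830/1378507 = -763253680861/3361887708023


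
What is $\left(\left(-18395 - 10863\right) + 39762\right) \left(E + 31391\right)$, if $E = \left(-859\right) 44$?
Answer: $-67278120$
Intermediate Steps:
$E = -37796$
$\left(\left(-18395 - 10863\right) + 39762\right) \left(E + 31391\right) = \left(\left(-18395 - 10863\right) + 39762\right) \left(-37796 + 31391\right) = \left(-29258 + 39762\right) \left(-6405\right) = 10504 \left(-6405\right) = -67278120$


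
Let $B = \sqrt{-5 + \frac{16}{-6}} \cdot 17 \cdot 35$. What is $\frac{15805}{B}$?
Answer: $- \frac{3161 i \sqrt{69}}{2737} \approx - 9.5934 i$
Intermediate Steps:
$B = \frac{595 i \sqrt{69}}{3}$ ($B = \sqrt{-5 + 16 \left(- \frac{1}{6}\right)} 17 \cdot 35 = \sqrt{-5 - \frac{8}{3}} \cdot 17 \cdot 35 = \sqrt{- \frac{23}{3}} \cdot 17 \cdot 35 = \frac{i \sqrt{69}}{3} \cdot 17 \cdot 35 = \frac{17 i \sqrt{69}}{3} \cdot 35 = \frac{595 i \sqrt{69}}{3} \approx 1647.5 i$)
$\frac{15805}{B} = \frac{15805}{\frac{595}{3} i \sqrt{69}} = 15805 \left(- \frac{i \sqrt{69}}{13685}\right) = - \frac{3161 i \sqrt{69}}{2737}$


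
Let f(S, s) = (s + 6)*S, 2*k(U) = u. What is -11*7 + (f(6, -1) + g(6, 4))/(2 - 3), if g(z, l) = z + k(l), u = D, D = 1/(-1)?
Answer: -225/2 ≈ -112.50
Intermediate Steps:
D = -1 (D = 1*(-1) = -1)
u = -1
k(U) = -1/2 (k(U) = (1/2)*(-1) = -1/2)
f(S, s) = S*(6 + s) (f(S, s) = (6 + s)*S = S*(6 + s))
g(z, l) = -1/2 + z (g(z, l) = z - 1/2 = -1/2 + z)
-11*7 + (f(6, -1) + g(6, 4))/(2 - 3) = -11*7 + (6*(6 - 1) + (-1/2 + 6))/(2 - 3) = -77 + (6*5 + 11/2)/(-1) = -77 + (30 + 11/2)*(-1) = -77 + (71/2)*(-1) = -77 - 71/2 = -225/2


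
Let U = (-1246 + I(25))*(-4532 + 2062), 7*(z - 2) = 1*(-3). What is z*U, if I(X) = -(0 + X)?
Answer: 34533070/7 ≈ 4.9333e+6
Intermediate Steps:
z = 11/7 (z = 2 + (1*(-3))/7 = 2 + (⅐)*(-3) = 2 - 3/7 = 11/7 ≈ 1.5714)
I(X) = -X
U = 3139370 (U = (-1246 - 1*25)*(-4532 + 2062) = (-1246 - 25)*(-2470) = -1271*(-2470) = 3139370)
z*U = (11/7)*3139370 = 34533070/7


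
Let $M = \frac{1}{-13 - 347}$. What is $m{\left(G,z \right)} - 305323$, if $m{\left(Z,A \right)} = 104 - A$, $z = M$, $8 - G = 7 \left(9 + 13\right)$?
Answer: $- \frac{109878839}{360} \approx -3.0522 \cdot 10^{5}$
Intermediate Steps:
$G = -146$ ($G = 8 - 7 \left(9 + 13\right) = 8 - 7 \cdot 22 = 8 - 154 = -146$)
$M = - \frac{1}{360}$ ($M = \frac{1}{-360} = - \frac{1}{360} \approx -0.0027778$)
$z = - \frac{1}{360} \approx -0.0027778$
$m{\left(G,z \right)} - 305323 = \left(104 - - \frac{1}{360}\right) - 305323 = \left(104 + \frac{1}{360}\right) - 305323 = \frac{37441}{360} - 305323 = - \frac{109878839}{360}$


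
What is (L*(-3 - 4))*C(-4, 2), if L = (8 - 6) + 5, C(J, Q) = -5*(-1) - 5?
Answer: 0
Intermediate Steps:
C(J, Q) = 0 (C(J, Q) = 5 - 5 = 0)
L = 7 (L = 2 + 5 = 7)
(L*(-3 - 4))*C(-4, 2) = (7*(-3 - 4))*0 = (7*(-7))*0 = -49*0 = 0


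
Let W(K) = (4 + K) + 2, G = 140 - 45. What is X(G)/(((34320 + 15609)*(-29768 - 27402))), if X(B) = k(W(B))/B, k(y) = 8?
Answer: -4/135585944175 ≈ -2.9502e-11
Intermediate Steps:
G = 95
W(K) = 6 + K
X(B) = 8/B
X(G)/(((34320 + 15609)*(-29768 - 27402))) = (8/95)/(((34320 + 15609)*(-29768 - 27402))) = (8*(1/95))/((49929*(-57170))) = (8/95)/(-2854440930) = (8/95)*(-1/2854440930) = -4/135585944175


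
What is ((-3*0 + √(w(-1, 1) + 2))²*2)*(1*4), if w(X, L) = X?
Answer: 8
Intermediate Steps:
((-3*0 + √(w(-1, 1) + 2))²*2)*(1*4) = ((-3*0 + √(-1 + 2))²*2)*(1*4) = ((0 + √1)²*2)*4 = ((0 + 1)²*2)*4 = (1²*2)*4 = (1*2)*4 = 2*4 = 8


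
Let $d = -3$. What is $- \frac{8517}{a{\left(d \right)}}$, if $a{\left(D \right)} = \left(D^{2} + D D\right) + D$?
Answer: $- \frac{2839}{5} \approx -567.8$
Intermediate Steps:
$a{\left(D \right)} = D + 2 D^{2}$ ($a{\left(D \right)} = \left(D^{2} + D^{2}\right) + D = 2 D^{2} + D = D + 2 D^{2}$)
$- \frac{8517}{a{\left(d \right)}} = - \frac{8517}{\left(-3\right) \left(1 + 2 \left(-3\right)\right)} = - \frac{8517}{\left(-3\right) \left(1 - 6\right)} = - \frac{8517}{\left(-3\right) \left(-5\right)} = - \frac{8517}{15} = \left(-8517\right) \frac{1}{15} = - \frac{2839}{5}$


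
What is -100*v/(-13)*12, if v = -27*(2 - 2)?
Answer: 0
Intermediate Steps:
v = 0 (v = -27*0 = -9*0 = 0)
-100*v/(-13)*12 = -0/(-13)*12 = -0*(-1)/13*12 = -100*0*12 = 0*12 = 0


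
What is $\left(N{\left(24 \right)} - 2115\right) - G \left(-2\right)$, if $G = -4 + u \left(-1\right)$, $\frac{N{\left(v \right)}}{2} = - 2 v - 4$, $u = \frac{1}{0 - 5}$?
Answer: $- \frac{11133}{5} \approx -2226.6$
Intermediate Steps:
$u = - \frac{1}{5}$ ($u = \frac{1}{-5} = - \frac{1}{5} \approx -0.2$)
$N{\left(v \right)} = -8 - 4 v$ ($N{\left(v \right)} = 2 \left(- 2 v - 4\right) = 2 \left(-4 - 2 v\right) = -8 - 4 v$)
$G = - \frac{19}{5}$ ($G = -4 - - \frac{1}{5} = -4 + \frac{1}{5} = - \frac{19}{5} \approx -3.8$)
$\left(N{\left(24 \right)} - 2115\right) - G \left(-2\right) = \left(\left(-8 - 96\right) - 2115\right) - \left(- \frac{19}{5}\right) \left(-2\right) = \left(\left(-8 - 96\right) - 2115\right) - \frac{38}{5} = \left(-104 - 2115\right) - \frac{38}{5} = -2219 - \frac{38}{5} = - \frac{11133}{5}$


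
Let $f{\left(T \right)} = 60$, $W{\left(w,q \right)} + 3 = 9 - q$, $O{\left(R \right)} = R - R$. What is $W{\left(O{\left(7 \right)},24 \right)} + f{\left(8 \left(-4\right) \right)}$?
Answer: $42$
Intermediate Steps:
$O{\left(R \right)} = 0$
$W{\left(w,q \right)} = 6 - q$ ($W{\left(w,q \right)} = -3 - \left(-9 + q\right) = 6 - q$)
$W{\left(O{\left(7 \right)},24 \right)} + f{\left(8 \left(-4\right) \right)} = \left(6 - 24\right) + 60 = -18 + 60 = 42$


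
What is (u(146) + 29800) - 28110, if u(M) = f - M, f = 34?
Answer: 1578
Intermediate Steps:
u(M) = 34 - M
(u(146) + 29800) - 28110 = ((34 - 1*146) + 29800) - 28110 = ((34 - 146) + 29800) - 28110 = (-112 + 29800) - 28110 = 29688 - 28110 = 1578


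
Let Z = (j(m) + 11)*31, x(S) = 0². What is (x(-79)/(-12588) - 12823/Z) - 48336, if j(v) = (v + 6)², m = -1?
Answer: -53955799/1116 ≈ -48348.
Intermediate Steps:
j(v) = (6 + v)²
x(S) = 0
Z = 1116 (Z = ((6 - 1)² + 11)*31 = (5² + 11)*31 = (25 + 11)*31 = 36*31 = 1116)
(x(-79)/(-12588) - 12823/Z) - 48336 = (0/(-12588) - 12823/1116) - 48336 = (0*(-1/12588) - 12823*1/1116) - 48336 = (0 - 12823/1116) - 48336 = -12823/1116 - 48336 = -53955799/1116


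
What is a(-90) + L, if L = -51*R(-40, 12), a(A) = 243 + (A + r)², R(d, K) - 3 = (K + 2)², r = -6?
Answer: -690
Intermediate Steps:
R(d, K) = 3 + (2 + K)² (R(d, K) = 3 + (K + 2)² = 3 + (2 + K)²)
a(A) = 243 + (-6 + A)² (a(A) = 243 + (A - 6)² = 243 + (-6 + A)²)
L = -10149 (L = -51*(3 + (2 + 12)²) = -51*(3 + 14²) = -51*(3 + 196) = -51*199 = -10149)
a(-90) + L = (243 + (-6 - 90)²) - 10149 = (243 + (-96)²) - 10149 = (243 + 9216) - 10149 = 9459 - 10149 = -690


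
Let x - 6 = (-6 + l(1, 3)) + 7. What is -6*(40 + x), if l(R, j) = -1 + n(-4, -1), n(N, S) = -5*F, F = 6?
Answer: -96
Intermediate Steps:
n(N, S) = -30 (n(N, S) = -5*6 = -30)
l(R, j) = -31 (l(R, j) = -1 - 30 = -31)
x = -24 (x = 6 + ((-6 - 31) + 7) = 6 + (-37 + 7) = 6 - 30 = -24)
-6*(40 + x) = -6*(40 - 24) = -6*16 = -96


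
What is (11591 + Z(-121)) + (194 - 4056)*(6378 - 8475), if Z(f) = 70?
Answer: 8110275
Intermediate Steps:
(11591 + Z(-121)) + (194 - 4056)*(6378 - 8475) = (11591 + 70) + (194 - 4056)*(6378 - 8475) = 11661 - 3862*(-2097) = 11661 + 8098614 = 8110275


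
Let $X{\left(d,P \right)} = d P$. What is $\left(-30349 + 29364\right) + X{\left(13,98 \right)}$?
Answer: $289$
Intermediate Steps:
$X{\left(d,P \right)} = P d$
$\left(-30349 + 29364\right) + X{\left(13,98 \right)} = \left(-30349 + 29364\right) + 98 \cdot 13 = -985 + 1274 = 289$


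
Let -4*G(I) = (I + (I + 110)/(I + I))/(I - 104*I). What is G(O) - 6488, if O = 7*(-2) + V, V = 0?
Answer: -130979683/20188 ≈ -6488.0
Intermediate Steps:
O = -14 (O = 7*(-2) + 0 = -14 + 0 = -14)
G(I) = (I + (110 + I)/(2*I))/(412*I) (G(I) = -(I + (I + 110)/(I + I))/(4*(I - 104*I)) = -(I + (110 + I)/((2*I)))/(4*((-103*I))) = -(I + (110 + I)*(1/(2*I)))*(-1/(103*I))/4 = -(I + (110 + I)/(2*I))*(-1/(103*I))/4 = -(-1)*(I + (110 + I)/(2*I))/(412*I) = (I + (110 + I)/(2*I))/(412*I))
G(O) - 6488 = (1/824)*(110 - 14 + 2*(-14)**2)/(-14)**2 - 6488 = (1/824)*(1/196)*(110 - 14 + 2*196) - 6488 = (1/824)*(1/196)*(110 - 14 + 392) - 6488 = (1/824)*(1/196)*488 - 6488 = 61/20188 - 6488 = -130979683/20188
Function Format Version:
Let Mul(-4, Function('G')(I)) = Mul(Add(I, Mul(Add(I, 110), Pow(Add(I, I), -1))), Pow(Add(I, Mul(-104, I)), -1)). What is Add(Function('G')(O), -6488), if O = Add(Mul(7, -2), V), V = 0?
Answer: Rational(-130979683, 20188) ≈ -6488.0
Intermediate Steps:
O = -14 (O = Add(Mul(7, -2), 0) = Add(-14, 0) = -14)
Function('G')(I) = Mul(Rational(1, 412), Pow(I, -1), Add(I, Mul(Rational(1, 2), Pow(I, -1), Add(110, I)))) (Function('G')(I) = Mul(Rational(-1, 4), Mul(Add(I, Mul(Add(I, 110), Pow(Add(I, I), -1))), Pow(Add(I, Mul(-104, I)), -1))) = Mul(Rational(-1, 4), Mul(Add(I, Mul(Add(110, I), Pow(Mul(2, I), -1))), Pow(Mul(-103, I), -1))) = Mul(Rational(-1, 4), Mul(Add(I, Mul(Add(110, I), Mul(Rational(1, 2), Pow(I, -1)))), Mul(Rational(-1, 103), Pow(I, -1)))) = Mul(Rational(-1, 4), Mul(Add(I, Mul(Rational(1, 2), Pow(I, -1), Add(110, I))), Mul(Rational(-1, 103), Pow(I, -1)))) = Mul(Rational(-1, 4), Mul(Rational(-1, 103), Pow(I, -1), Add(I, Mul(Rational(1, 2), Pow(I, -1), Add(110, I))))) = Mul(Rational(1, 412), Pow(I, -1), Add(I, Mul(Rational(1, 2), Pow(I, -1), Add(110, I)))))
Add(Function('G')(O), -6488) = Add(Mul(Rational(1, 824), Pow(-14, -2), Add(110, -14, Mul(2, Pow(-14, 2)))), -6488) = Add(Mul(Rational(1, 824), Rational(1, 196), Add(110, -14, Mul(2, 196))), -6488) = Add(Mul(Rational(1, 824), Rational(1, 196), Add(110, -14, 392)), -6488) = Add(Mul(Rational(1, 824), Rational(1, 196), 488), -6488) = Add(Rational(61, 20188), -6488) = Rational(-130979683, 20188)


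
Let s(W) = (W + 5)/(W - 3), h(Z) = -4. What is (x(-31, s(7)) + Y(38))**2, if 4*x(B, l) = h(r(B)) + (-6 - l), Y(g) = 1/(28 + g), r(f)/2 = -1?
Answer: 182329/17424 ≈ 10.464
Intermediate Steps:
r(f) = -2 (r(f) = 2*(-1) = -2)
s(W) = (5 + W)/(-3 + W)
x(B, l) = -5/2 - l/4 (x(B, l) = (-4 + (-6 - l))/4 = (-10 - l)/4 = -5/2 - l/4)
(x(-31, s(7)) + Y(38))**2 = ((-5/2 - (5 + 7)/(4*(-3 + 7))) + 1/(28 + 38))**2 = ((-5/2 - 12/(4*4)) + 1/66)**2 = ((-5/2 - 12/16) + 1/66)**2 = ((-5/2 - 1/4*3) + 1/66)**2 = ((-5/2 - 3/4) + 1/66)**2 = (-13/4 + 1/66)**2 = (-427/132)**2 = 182329/17424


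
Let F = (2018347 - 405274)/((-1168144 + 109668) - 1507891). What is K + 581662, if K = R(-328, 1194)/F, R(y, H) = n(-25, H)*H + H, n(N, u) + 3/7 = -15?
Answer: 2292443777760/3763837 ≈ 6.0907e+5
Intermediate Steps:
n(N, u) = -108/7 (n(N, u) = -3/7 - 15 = -108/7)
F = -1613073/2566367 (F = 1613073/(-1058476 - 1507891) = 1613073/(-2566367) = 1613073*(-1/2566367) = -1613073/2566367 ≈ -0.62854)
R(y, H) = -101*H/7 (R(y, H) = -108*H/7 + H = -101*H/7)
K = 103162820666/3763837 (K = (-101/7*1194)/(-1613073/2566367) = -120594/7*(-2566367/1613073) = 103162820666/3763837 ≈ 27409.)
K + 581662 = 103162820666/3763837 + 581662 = 2292443777760/3763837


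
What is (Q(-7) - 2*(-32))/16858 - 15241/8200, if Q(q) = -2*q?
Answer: -128146589/69117800 ≈ -1.8540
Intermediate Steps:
(Q(-7) - 2*(-32))/16858 - 15241/8200 = (-2*(-7) - 2*(-32))/16858 - 15241/8200 = (14 + 64)*(1/16858) - 15241*1/8200 = 78*(1/16858) - 15241/8200 = 39/8429 - 15241/8200 = -128146589/69117800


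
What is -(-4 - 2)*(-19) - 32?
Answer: -146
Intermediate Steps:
-(-4 - 2)*(-19) - 32 = -1*(-6)*(-19) - 32 = 6*(-19) - 32 = -114 - 32 = -146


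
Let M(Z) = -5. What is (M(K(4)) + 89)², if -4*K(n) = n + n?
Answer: 7056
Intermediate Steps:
K(n) = -n/2 (K(n) = -(n + n)/4 = -n/2)
(M(K(4)) + 89)² = (-5 + 89)² = 84² = 7056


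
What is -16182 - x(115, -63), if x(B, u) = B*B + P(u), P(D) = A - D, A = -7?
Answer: -29463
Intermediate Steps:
P(D) = -7 - D
x(B, u) = -7 + B² - u (x(B, u) = B*B + (-7 - u) = B² + (-7 - u) = -7 + B² - u)
-16182 - x(115, -63) = -16182 - (-7 + 115² - 1*(-63)) = -16182 - (-7 + 13225 + 63) = -16182 - 1*13281 = -16182 - 13281 = -29463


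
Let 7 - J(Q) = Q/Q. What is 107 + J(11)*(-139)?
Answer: -727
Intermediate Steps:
J(Q) = 6 (J(Q) = 7 - Q/Q = 7 - 1*1 = 7 - 1 = 6)
107 + J(11)*(-139) = 107 + 6*(-139) = 107 - 834 = -727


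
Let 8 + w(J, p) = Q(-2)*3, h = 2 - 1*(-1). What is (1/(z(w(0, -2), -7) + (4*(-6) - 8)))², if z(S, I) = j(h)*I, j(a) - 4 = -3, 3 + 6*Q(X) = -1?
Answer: 1/1521 ≈ 0.00065746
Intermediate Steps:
Q(X) = -⅔ (Q(X) = -½ + (⅙)*(-1) = -½ - ⅙ = -⅔)
h = 3 (h = 2 + 1 = 3)
w(J, p) = -10 (w(J, p) = -8 - ⅔*3 = -8 - 2 = -10)
j(a) = 1 (j(a) = 4 - 3 = 1)
z(S, I) = I (z(S, I) = 1*I = I)
(1/(z(w(0, -2), -7) + (4*(-6) - 8)))² = (1/(-7 + (4*(-6) - 8)))² = (1/(-7 + (-24 - 8)))² = (1/(-7 - 32))² = (1/(-39))² = (-1/39)² = 1/1521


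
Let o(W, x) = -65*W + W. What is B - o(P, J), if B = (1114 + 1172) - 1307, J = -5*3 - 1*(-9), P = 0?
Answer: 979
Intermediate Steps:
J = -6 (J = -15 + 9 = -6)
o(W, x) = -64*W
B = 979 (B = 2286 - 1307 = 979)
B - o(P, J) = 979 - (-64)*0 = 979 - 1*0 = 979 + 0 = 979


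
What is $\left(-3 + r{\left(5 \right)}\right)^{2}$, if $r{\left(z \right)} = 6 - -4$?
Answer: $49$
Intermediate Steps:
$r{\left(z \right)} = 10$ ($r{\left(z \right)} = 6 + 4 = 10$)
$\left(-3 + r{\left(5 \right)}\right)^{2} = \left(-3 + 10\right)^{2} = 7^{2} = 49$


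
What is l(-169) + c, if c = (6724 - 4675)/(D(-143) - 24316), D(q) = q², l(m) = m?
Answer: -218524/1289 ≈ -169.53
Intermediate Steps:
c = -683/1289 (c = (6724 - 4675)/((-143)² - 24316) = 2049/(20449 - 24316) = 2049/(-3867) = 2049*(-1/3867) = -683/1289 ≈ -0.52987)
l(-169) + c = -169 - 683/1289 = -218524/1289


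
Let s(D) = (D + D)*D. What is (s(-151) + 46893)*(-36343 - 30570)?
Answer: -6189117935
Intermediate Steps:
s(D) = 2*D**2 (s(D) = (2*D)*D = 2*D**2)
(s(-151) + 46893)*(-36343 - 30570) = (2*(-151)**2 + 46893)*(-36343 - 30570) = (2*22801 + 46893)*(-66913) = (45602 + 46893)*(-66913) = 92495*(-66913) = -6189117935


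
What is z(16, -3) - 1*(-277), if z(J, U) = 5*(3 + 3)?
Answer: 307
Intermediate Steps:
z(J, U) = 30 (z(J, U) = 5*6 = 30)
z(16, -3) - 1*(-277) = 30 - 1*(-277) = 30 + 277 = 307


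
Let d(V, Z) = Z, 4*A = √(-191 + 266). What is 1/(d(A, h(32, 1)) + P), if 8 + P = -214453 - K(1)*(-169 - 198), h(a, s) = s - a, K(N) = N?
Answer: -1/214125 ≈ -4.6702e-6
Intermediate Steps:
A = 5*√3/4 (A = √(-191 + 266)/4 = √75/4 = (5*√3)/4 = 5*√3/4 ≈ 2.1651)
P = -214094 (P = -8 + (-214453 - (-169 - 198)) = -8 + (-214453 - (-367)) = -8 + (-214453 - 1*(-367)) = -8 + (-214453 + 367) = -8 - 214086 = -214094)
1/(d(A, h(32, 1)) + P) = 1/((1 - 1*32) - 214094) = 1/((1 - 32) - 214094) = 1/(-31 - 214094) = 1/(-214125) = -1/214125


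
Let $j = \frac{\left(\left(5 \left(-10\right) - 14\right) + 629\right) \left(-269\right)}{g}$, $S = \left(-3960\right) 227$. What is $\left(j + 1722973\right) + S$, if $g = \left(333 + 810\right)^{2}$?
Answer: $\frac{1076583065812}{1306449} \approx 8.2405 \cdot 10^{5}$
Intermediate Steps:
$S = -898920$
$g = 1306449$ ($g = 1143^{2} = 1306449$)
$j = - \frac{151985}{1306449}$ ($j = \frac{\left(\left(5 \left(-10\right) - 14\right) + 629\right) \left(-269\right)}{1306449} = \left(\left(-50 - 14\right) + 629\right) \left(-269\right) \frac{1}{1306449} = \left(-64 + 629\right) \left(-269\right) \frac{1}{1306449} = 565 \left(-269\right) \frac{1}{1306449} = \left(-151985\right) \frac{1}{1306449} = - \frac{151985}{1306449} \approx -0.11633$)
$\left(j + 1722973\right) + S = \left(- \frac{151985}{1306449} + 1722973\right) - 898920 = \frac{2250976200892}{1306449} - 898920 = \frac{1076583065812}{1306449}$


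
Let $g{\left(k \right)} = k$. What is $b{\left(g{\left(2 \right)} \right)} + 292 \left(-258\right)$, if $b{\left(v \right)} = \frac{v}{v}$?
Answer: $-75335$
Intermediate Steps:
$b{\left(v \right)} = 1$
$b{\left(g{\left(2 \right)} \right)} + 292 \left(-258\right) = 1 + 292 \left(-258\right) = 1 - 75336 = -75335$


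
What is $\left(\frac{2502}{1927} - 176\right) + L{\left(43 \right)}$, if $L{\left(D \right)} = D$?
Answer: $- \frac{253789}{1927} \approx -131.7$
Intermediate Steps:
$\left(\frac{2502}{1927} - 176\right) + L{\left(43 \right)} = \left(\frac{2502}{1927} - 176\right) + 43 = - \frac{336650}{1927} + 43 = - \frac{253789}{1927}$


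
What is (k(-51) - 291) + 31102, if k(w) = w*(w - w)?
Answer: 30811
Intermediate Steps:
k(w) = 0 (k(w) = w*0 = 0)
(k(-51) - 291) + 31102 = (0 - 291) + 31102 = -291 + 31102 = 30811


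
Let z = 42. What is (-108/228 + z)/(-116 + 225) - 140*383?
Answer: -111046231/2071 ≈ -53620.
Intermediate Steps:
(-108/228 + z)/(-116 + 225) - 140*383 = (-108/228 + 42)/(-116 + 225) - 140*383 = (-108*1/228 + 42)/109 - 53620 = (-9/19 + 42)*(1/109) - 53620 = (789/19)*(1/109) - 53620 = 789/2071 - 53620 = -111046231/2071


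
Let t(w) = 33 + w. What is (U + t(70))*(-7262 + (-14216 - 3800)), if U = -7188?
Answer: 179094630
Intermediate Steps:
(U + t(70))*(-7262 + (-14216 - 3800)) = (-7188 + (33 + 70))*(-7262 + (-14216 - 3800)) = (-7188 + 103)*(-7262 - 18016) = -7085*(-25278) = 179094630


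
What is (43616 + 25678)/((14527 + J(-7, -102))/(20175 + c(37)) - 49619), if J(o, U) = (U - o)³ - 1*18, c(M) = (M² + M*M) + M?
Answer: -397574325/284899729 ≈ -1.3955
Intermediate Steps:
c(M) = M + 2*M² (c(M) = (M² + M²) + M = 2*M² + M = M + 2*M²)
J(o, U) = -18 + (U - o)³ (J(o, U) = (U - o)³ - 18 = -18 + (U - o)³)
(43616 + 25678)/((14527 + J(-7, -102))/(20175 + c(37)) - 49619) = (43616 + 25678)/((14527 + (-18 + (-102 - 1*(-7))³))/(20175 + 37*(1 + 2*37)) - 49619) = 69294/((14527 + (-18 + (-102 + 7)³))/(20175 + 37*(1 + 74)) - 49619) = 69294/((14527 + (-18 + (-95)³))/(20175 + 37*75) - 49619) = 69294/((14527 + (-18 - 857375))/(20175 + 2775) - 49619) = 69294/((14527 - 857393)/22950 - 49619) = 69294/(-842866*1/22950 - 49619) = 69294/(-421433/11475 - 49619) = 69294/(-569799458/11475) = 69294*(-11475/569799458) = -397574325/284899729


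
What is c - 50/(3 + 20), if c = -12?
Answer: -326/23 ≈ -14.174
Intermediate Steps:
c - 50/(3 + 20) = -12 - 50/(3 + 20) = -12 - 50/23 = -326/23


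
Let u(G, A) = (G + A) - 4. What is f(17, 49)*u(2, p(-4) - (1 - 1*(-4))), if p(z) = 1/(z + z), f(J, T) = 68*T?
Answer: -47481/2 ≈ -23741.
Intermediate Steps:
p(z) = 1/(2*z)
u(G, A) = -4 + A + G (u(G, A) = (A + G) - 4 = -4 + A + G)
f(17, 49)*u(2, p(-4) - (1 - 1*(-4))) = (68*49)*(-4 + ((1/2)/(-4) - (1 - 1*(-4))) + 2) = 3332*(-4 + ((1/2)*(-1/4) - (1 + 4)) + 2) = 3332*(-4 + (-1/8 - 1*5) + 2) = 3332*(-4 + (-1/8 - 5) + 2) = 3332*(-4 - 41/8 + 2) = 3332*(-57/8) = -47481/2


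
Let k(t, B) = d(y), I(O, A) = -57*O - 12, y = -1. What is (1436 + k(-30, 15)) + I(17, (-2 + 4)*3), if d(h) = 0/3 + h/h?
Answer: 456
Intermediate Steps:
I(O, A) = -12 - 57*O
d(h) = 1 (d(h) = 0*(⅓) + 1 = 0 + 1 = 1)
k(t, B) = 1
(1436 + k(-30, 15)) + I(17, (-2 + 4)*3) = (1436 + 1) + (-12 - 57*17) = 1437 + (-12 - 969) = 1437 - 981 = 456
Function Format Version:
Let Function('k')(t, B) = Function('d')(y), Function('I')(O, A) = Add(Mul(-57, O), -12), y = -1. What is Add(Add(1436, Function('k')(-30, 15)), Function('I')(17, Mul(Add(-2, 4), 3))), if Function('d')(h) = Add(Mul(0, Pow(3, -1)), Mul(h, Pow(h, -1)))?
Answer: 456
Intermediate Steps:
Function('I')(O, A) = Add(-12, Mul(-57, O))
Function('d')(h) = 1 (Function('d')(h) = Add(Mul(0, Rational(1, 3)), 1) = Add(0, 1) = 1)
Function('k')(t, B) = 1
Add(Add(1436, Function('k')(-30, 15)), Function('I')(17, Mul(Add(-2, 4), 3))) = Add(Add(1436, 1), Add(-12, Mul(-57, 17))) = Add(1437, Add(-12, -969)) = Add(1437, -981) = 456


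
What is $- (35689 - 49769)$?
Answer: $14080$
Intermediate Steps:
$- (35689 - 49769) = \left(-1\right) \left(-14080\right) = 14080$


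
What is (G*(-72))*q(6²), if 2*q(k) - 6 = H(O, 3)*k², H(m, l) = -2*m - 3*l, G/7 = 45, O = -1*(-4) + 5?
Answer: 396741240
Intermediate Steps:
O = 9 (O = 4 + 5 = 9)
G = 315 (G = 7*45 = 315)
H(m, l) = -3*l - 2*m
q(k) = 3 - 27*k²/2 (q(k) = 3 + ((-3*3 - 2*9)*k²)/2 = 3 + ((-9 - 18)*k²)/2 = 3 + (-27*k²)/2 = 3 - 27*k²/2)
(G*(-72))*q(6²) = (315*(-72))*(3 - 27*(6²)²/2) = -22680*(3 - 27/2*36²) = -22680*(3 - 27/2*1296) = -22680*(3 - 17496) = -22680*(-17493) = 396741240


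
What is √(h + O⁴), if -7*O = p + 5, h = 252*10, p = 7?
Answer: 6*√168646/49 ≈ 50.286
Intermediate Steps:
h = 2520
O = -12/7 (O = -(7 + 5)/7 = -⅐*12 = -12/7 ≈ -1.7143)
√(h + O⁴) = √(2520 + (-12/7)⁴) = √(2520 + 20736/2401) = √(6071256/2401) = 6*√168646/49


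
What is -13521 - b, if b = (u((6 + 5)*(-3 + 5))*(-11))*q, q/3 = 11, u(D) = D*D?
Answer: 162171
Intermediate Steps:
u(D) = D**2
q = 33 (q = 3*11 = 33)
b = -175692 (b = (((6 + 5)*(-3 + 5))**2*(-11))*33 = ((11*2)**2*(-11))*33 = (22**2*(-11))*33 = (484*(-11))*33 = -5324*33 = -175692)
-13521 - b = -13521 - 1*(-175692) = -13521 + 175692 = 162171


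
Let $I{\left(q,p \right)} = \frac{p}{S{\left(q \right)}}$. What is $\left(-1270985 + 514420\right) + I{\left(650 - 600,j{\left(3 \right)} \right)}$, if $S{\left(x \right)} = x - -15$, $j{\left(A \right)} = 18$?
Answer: $- \frac{49176707}{65} \approx -7.5657 \cdot 10^{5}$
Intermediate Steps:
$S{\left(x \right)} = 15 + x$ ($S{\left(x \right)} = x + 15 = 15 + x$)
$I{\left(q,p \right)} = \frac{p}{15 + q}$
$\left(-1270985 + 514420\right) + I{\left(650 - 600,j{\left(3 \right)} \right)} = \left(-1270985 + 514420\right) + \frac{18}{15 + \left(650 - 600\right)} = -756565 + \frac{18}{15 + 50} = -756565 + \frac{18}{65} = - \frac{49176707}{65}$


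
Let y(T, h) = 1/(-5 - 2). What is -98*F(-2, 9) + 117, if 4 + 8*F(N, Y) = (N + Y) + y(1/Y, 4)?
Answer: 82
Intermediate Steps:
y(T, h) = -⅐ (y(T, h) = 1/(-7) = -⅐)
F(N, Y) = -29/56 + N/8 + Y/8 (F(N, Y) = -½ + ((N + Y) - ⅐)/8 = -½ + (-⅐ + N + Y)/8 = -½ + (-1/56 + N/8 + Y/8) = -29/56 + N/8 + Y/8)
-98*F(-2, 9) + 117 = -98*(-29/56 + (⅛)*(-2) + (⅛)*9) + 117 = -98*(-29/56 - ¼ + 9/8) + 117 = -98*5/14 + 117 = -35 + 117 = 82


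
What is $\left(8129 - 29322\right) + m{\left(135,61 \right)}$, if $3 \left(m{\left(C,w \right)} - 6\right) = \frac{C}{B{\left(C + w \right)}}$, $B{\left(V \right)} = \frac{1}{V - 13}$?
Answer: $-12952$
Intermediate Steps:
$B{\left(V \right)} = \frac{1}{-13 + V}$
$m{\left(C,w \right)} = 6 + \frac{C \left(-13 + C + w\right)}{3}$ ($m{\left(C,w \right)} = 6 + \frac{C \frac{1}{\frac{1}{-13 + \left(C + w\right)}}}{3} = 6 + \frac{C \frac{1}{\frac{1}{-13 + C + w}}}{3} = 6 + \frac{C \left(-13 + C + w\right)}{3}$)
$\left(8129 - 29322\right) + m{\left(135,61 \right)} = \left(8129 - 29322\right) + \left(6 + \frac{1}{3} \cdot 135 \left(-13 + 135 + 61\right)\right) = -21193 + \left(6 + \frac{1}{3} \cdot 135 \cdot 183\right) = -21193 + \left(6 + 8235\right) = -21193 + 8241 = -12952$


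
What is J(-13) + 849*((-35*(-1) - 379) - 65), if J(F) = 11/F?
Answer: -4514144/13 ≈ -3.4724e+5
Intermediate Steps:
J(-13) + 849*((-35*(-1) - 379) - 65) = 11/(-13) + 849*((-35*(-1) - 379) - 65) = 11*(-1/13) + 849*((35 - 379) - 65) = -11/13 + 849*(-344 - 65) = -11/13 + 849*(-409) = -11/13 - 347241 = -4514144/13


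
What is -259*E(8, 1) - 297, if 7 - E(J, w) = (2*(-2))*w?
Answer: -3146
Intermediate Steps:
E(J, w) = 7 + 4*w (E(J, w) = 7 - 2*(-2)*w = 7 - (-4)*w = 7 + 4*w)
-259*E(8, 1) - 297 = -259*(7 + 4*1) - 297 = -259*(7 + 4) - 297 = -259*11 - 297 = -2849 - 297 = -3146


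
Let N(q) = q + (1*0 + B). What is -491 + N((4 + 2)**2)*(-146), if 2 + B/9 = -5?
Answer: 3451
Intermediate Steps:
B = -63 (B = -18 + 9*(-5) = -18 - 45 = -63)
N(q) = -63 + q (N(q) = q + (1*0 - 63) = q + (0 - 63) = q - 63 = -63 + q)
-491 + N((4 + 2)**2)*(-146) = -491 + (-63 + (4 + 2)**2)*(-146) = -491 + (-63 + 6**2)*(-146) = -491 + (-63 + 36)*(-146) = -491 - 27*(-146) = -491 + 3942 = 3451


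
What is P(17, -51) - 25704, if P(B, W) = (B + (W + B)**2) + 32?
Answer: -24499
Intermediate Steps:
P(B, W) = 32 + B + (B + W)**2 (P(B, W) = (B + (B + W)**2) + 32 = 32 + B + (B + W)**2)
P(17, -51) - 25704 = (32 + 17 + (17 - 51)**2) - 25704 = (32 + 17 + (-34)**2) - 25704 = (32 + 17 + 1156) - 25704 = 1205 - 25704 = -24499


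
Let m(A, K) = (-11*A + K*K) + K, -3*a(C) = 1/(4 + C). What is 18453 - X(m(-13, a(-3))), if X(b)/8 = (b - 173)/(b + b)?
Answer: 23713193/1285 ≈ 18454.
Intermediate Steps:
a(C) = -1/(3*(4 + C))
m(A, K) = K + K**2 - 11*A (m(A, K) = (-11*A + K**2) + K = (K**2 - 11*A) + K = K + K**2 - 11*A)
X(b) = 4*(-173 + b)/b (X(b) = 8*((b - 173)/(b + b)) = 8*((-173 + b)/((2*b))) = 8*((-173 + b)*(1/(2*b))) = 8*((-173 + b)/(2*b)) = 4*(-173 + b)/b)
18453 - X(m(-13, a(-3))) = 18453 - (4 - 692/(-1/(12 + 3*(-3)) + (-1/(12 + 3*(-3)))**2 - 11*(-13))) = 18453 - (4 - 692/(-1/(12 - 9) + (-1/(12 - 9))**2 + 143)) = 18453 - (4 - 692/(-1/3 + (-1/3)**2 + 143)) = 18453 - (4 - 692/(-1/3 + 1/9 + 143)) = 18453 - (4 - 692/1285/9) = 18453 - (4 - 692*9/1285) = 18453 - (4 - 6228/1285) = 18453 - 1*(-1088/1285) = 18453 + 1088/1285 = 23713193/1285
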